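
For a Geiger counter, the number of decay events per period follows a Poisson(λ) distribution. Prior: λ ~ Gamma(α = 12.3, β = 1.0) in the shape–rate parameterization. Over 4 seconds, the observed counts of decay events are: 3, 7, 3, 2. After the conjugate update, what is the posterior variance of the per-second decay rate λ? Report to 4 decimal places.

1.0920

With a Gamma(shape α, rate β) prior, the Poisson likelihood is conjugate: the posterior is Gamma(α + ΣXᵢ, β + n).
Sum of counts S = 15 over n = 4 seconds.
Posterior: Gamma(α+S, β+n) = Gamma(12.3+15, 1.0+4) = Gamma(27.3, 5.0).
Var = α/β² = 27.3/5.0² = 1.0920.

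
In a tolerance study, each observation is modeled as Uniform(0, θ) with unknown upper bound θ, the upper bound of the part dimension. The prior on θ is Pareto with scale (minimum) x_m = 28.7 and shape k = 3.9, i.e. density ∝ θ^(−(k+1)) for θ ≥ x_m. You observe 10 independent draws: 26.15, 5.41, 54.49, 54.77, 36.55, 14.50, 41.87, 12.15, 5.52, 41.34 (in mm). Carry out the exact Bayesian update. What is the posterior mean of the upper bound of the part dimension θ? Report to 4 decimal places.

59.0157

A Pareto(scale x_m, shape k) prior on the upper bound θ of Uniform(0, θ) is conjugate: posterior is Pareto(max(x_m, max xᵢ), k + n).
Sample maximum = 54.77; prior scale x_m = 28.7 → posterior scale = max = 54.77.
Posterior shape = 3.9 + 10 = 13.9.
E[θ|data] = k·x_m/(k−1) = 13.9·54.77/12.9 = 59.0157.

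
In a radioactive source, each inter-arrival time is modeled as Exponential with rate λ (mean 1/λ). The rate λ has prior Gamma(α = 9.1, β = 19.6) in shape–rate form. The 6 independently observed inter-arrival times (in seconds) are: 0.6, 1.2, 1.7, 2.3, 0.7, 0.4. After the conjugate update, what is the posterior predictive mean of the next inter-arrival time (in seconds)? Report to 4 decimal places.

1.8794

With a Gamma(shape α, rate β) prior on the exponential rate λ, the posterior after n observations with total T = Σxᵢ is Gamma(α+n, β+T).
Sum of observations T = 6.9 seconds; n = 6.
Posterior: Gamma(9.1+6, 19.6+6.9) = Gamma(15.1, 26.5).
The predictive distribution for the next observation is Lomax; its mean is β/(α−1) = 26.5/14.1 = 1.8794.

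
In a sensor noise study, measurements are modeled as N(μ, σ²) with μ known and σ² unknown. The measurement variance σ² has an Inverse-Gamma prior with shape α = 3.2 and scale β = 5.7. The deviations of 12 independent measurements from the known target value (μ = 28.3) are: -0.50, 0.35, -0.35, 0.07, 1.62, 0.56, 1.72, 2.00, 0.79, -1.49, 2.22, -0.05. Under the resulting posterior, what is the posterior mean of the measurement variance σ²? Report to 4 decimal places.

1.8031

With known mean μ and an Inverse-Gamma(α, β) prior on σ², the Normal likelihood is conjugate: posterior is Inv-Gamma(α + n/2, β + Σ(xᵢ−μ)²/2).
Σ(xᵢ−μ)² = (-0.50)² + (0.35)² + (-0.35)² + (0.07)² + (1.62)² + (0.56)² + (1.72)² + (2.00)² + (0.79)² + (-1.49)² + (2.22)² + (-0.05)² = 18.1714.
Posterior: Inv-Gamma(3.2 + 12/2, 5.7 + 18.1714/2) = Inv-Gamma(9.20, 14.78570).
E[σ²|data] = β/(α−1) = 14.78570/8.20 = 1.8031.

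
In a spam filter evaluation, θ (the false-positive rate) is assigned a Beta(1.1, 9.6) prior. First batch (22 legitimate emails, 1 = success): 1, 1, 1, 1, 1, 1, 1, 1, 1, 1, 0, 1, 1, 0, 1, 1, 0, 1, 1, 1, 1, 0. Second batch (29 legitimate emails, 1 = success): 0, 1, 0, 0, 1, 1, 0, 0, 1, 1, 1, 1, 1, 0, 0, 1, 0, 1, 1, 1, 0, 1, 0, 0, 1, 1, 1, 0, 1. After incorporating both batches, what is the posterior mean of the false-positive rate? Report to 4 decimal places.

The Beta prior is conjugate to a Binomial/Bernoulli likelihood; the update adds successes to α and failures to β.
After batch 1: Beta(1.1+18, 9.6+4) = Beta(19.1, 13.6).
After batch 2: Beta(19.1+17, 13.6+12) = Beta(36.1, 25.6).
Posterior mean = α/(α+β) = 36.1/61.7 = 0.5851.

0.5851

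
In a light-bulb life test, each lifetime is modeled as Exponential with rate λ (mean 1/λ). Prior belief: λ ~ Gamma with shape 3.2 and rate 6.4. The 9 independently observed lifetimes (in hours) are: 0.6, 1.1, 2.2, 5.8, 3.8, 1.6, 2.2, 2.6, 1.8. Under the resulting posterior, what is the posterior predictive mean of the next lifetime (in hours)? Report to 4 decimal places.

With a Gamma(shape α, rate β) prior on the exponential rate λ, the posterior after n observations with total T = Σxᵢ is Gamma(α+n, β+T).
Sum of observations T = 21.7 hours; n = 9.
Posterior: Gamma(3.2+9, 6.4+21.7) = Gamma(12.2, 28.1).
The predictive distribution for the next observation is Lomax; its mean is β/(α−1) = 28.1/11.2 = 2.5089.

2.5089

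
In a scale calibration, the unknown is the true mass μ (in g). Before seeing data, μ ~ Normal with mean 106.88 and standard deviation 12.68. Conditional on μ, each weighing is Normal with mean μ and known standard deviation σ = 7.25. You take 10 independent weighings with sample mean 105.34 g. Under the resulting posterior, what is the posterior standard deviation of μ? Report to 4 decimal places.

2.2561

For Normal data with known variance σ², a Normal(μ₀, σ₀²) prior on μ is conjugate. Posterior precision = 1/σ₀² + n/σ²; posterior mean is the precision-weighted average of μ₀ and x̄.
σ₀² = 12.68² = 160.7824, σ² = 7.25² = 52.5625; σ² + n·σ₀² = 52.5625 + 10·160.7824 = 1660.3865.
Posterior precision = 1/σ₀² + n/σ² = 1/160.7824 + 10/52.5625 = (σ² + n·σ₀²)/(σ₀²σ²) = 1660.3865/(160.7824·52.5625); posterior variance σₙ² = σ₀²σ²/(σ² + n·σ₀²) = 160.7824·52.5625/1660.3865 = 5.089854.
Posterior SD = √σₙ² = √(160.7824·52.5625/1660.3865) = 2.2561.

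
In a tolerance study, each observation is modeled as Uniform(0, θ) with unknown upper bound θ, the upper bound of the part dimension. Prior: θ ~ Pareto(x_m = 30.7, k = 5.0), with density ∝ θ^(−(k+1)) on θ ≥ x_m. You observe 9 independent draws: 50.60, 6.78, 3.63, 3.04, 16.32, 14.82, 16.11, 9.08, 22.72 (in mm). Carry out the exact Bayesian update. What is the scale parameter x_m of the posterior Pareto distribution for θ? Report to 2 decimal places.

50.60

A Pareto(scale x_m, shape k) prior on the upper bound θ of Uniform(0, θ) is conjugate: posterior is Pareto(max(x_m, max xᵢ), k + n).
Sample maximum = 50.60; prior scale x_m = 30.7 → posterior scale = max = 50.60.
Posterior shape = 5.0 + 9 = 14.0.
Posterior scale x_m = 50.60.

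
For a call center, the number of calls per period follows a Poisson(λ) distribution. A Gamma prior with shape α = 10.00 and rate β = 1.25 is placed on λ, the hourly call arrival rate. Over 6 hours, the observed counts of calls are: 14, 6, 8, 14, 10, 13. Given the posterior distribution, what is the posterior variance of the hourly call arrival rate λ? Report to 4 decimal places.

1.4269

With a Gamma(shape α, rate β) prior, the Poisson likelihood is conjugate: the posterior is Gamma(α + ΣXᵢ, β + n).
Sum of counts S = 65 over n = 6 hours.
Posterior: Gamma(α+S, β+n) = Gamma(10.00+65, 1.25+6) = Gamma(75.00, 7.25).
Var = α/β² = 75.00/7.25² = 1.4269.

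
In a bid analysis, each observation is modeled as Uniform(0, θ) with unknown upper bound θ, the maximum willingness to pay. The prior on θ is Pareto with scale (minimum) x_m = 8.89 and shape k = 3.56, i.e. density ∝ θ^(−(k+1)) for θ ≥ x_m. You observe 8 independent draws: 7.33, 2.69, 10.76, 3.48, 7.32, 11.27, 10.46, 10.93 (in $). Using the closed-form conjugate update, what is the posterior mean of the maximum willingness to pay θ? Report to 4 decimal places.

12.3372

A Pareto(scale x_m, shape k) prior on the upper bound θ of Uniform(0, θ) is conjugate: posterior is Pareto(max(x_m, max xᵢ), k + n).
Sample maximum = 11.27; prior scale x_m = 8.89 → posterior scale = max = 11.27.
Posterior shape = 3.56 + 8 = 11.56.
E[θ|data] = k·x_m/(k−1) = 11.56·11.27/10.56 = 12.3372.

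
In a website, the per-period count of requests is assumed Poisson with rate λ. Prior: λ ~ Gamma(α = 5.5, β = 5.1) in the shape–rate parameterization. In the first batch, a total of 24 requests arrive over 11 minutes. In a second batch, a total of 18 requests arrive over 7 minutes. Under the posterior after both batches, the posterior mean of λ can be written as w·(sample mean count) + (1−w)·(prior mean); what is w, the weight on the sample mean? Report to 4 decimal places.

0.7792

With a Gamma(shape α, rate β) prior, the Poisson likelihood is conjugate: the posterior is Gamma(α + ΣXᵢ, β + n).
Total number of minutes: n = 11 + 7 = 18.
Posterior mean = (α₀+S)/(β₀+n) = [n/(β₀+n)]·(S/n) + [β₀/(β₀+n)]·(α₀/β₀), so only n and β₀ enter the weight.
Weight on data w = n/(β₀+n) = 18/(5.1+18) = 18/23.1 = 0.7792.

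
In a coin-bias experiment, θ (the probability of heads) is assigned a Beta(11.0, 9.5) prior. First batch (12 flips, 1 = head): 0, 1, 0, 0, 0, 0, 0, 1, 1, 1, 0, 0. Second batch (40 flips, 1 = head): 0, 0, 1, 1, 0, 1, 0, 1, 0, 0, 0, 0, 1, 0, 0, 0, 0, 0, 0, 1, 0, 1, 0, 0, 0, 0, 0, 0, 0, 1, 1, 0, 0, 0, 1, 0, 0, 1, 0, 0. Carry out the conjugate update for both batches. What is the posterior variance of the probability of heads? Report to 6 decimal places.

The Beta prior is conjugate to a Binomial/Bernoulli likelihood; the update adds successes to α and failures to β.
After batch 1: Beta(11.0+4, 9.5+8) = Beta(15.0, 17.5).
After batch 2: Beta(15.0+11, 17.5+29) = Beta(26.0, 46.5).
Var = αβ/((α+β)²(α+β+1)) = 26.0·46.5/(72.5²·73.5) = 0.003129.

0.003129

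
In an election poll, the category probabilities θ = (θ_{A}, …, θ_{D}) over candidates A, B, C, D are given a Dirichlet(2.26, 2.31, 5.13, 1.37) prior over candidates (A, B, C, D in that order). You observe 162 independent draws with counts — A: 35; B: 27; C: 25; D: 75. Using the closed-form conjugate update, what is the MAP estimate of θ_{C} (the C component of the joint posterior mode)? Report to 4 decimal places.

0.1723

The Dirichlet prior is conjugate to the Multinomial likelihood: each posterior αⱼ = prior αⱼ + observed count nⱼ.
Posterior concentration: (37.26, 29.31, 30.13, 76.37), total = 173.07.
Joint mode component: (α_{C}−1)/(Σα−K) = 29.13/169.07 = 0.1723.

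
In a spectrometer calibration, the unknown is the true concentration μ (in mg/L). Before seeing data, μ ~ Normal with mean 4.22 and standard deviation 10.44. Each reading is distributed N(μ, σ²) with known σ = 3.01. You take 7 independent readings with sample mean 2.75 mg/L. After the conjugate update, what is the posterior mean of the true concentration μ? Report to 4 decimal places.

2.7673

For Normal data with known variance σ², a Normal(μ₀, σ₀²) prior on μ is conjugate. Posterior precision = 1/σ₀² + n/σ²; posterior mean is the precision-weighted average of μ₀ and x̄.
n·x̄ = 7·2.75 = 19.25.
σ₀² = 10.44² = 108.9936, σ² = 3.01² = 9.0601; σ² + n·σ₀² = 9.0601 + 7·108.9936 = 772.0153.
Posterior mean = (μ₀/σ₀² + n·x̄/σ²)/(1/σ₀² + n/σ²) = (σ²·μ₀ + σ₀²·n·x̄)/(σ² + n·σ₀²) = (9.0601·4.22 + 108.9936·19.25)/772.0153 = 2136.360422/772.0153 = 2.7673.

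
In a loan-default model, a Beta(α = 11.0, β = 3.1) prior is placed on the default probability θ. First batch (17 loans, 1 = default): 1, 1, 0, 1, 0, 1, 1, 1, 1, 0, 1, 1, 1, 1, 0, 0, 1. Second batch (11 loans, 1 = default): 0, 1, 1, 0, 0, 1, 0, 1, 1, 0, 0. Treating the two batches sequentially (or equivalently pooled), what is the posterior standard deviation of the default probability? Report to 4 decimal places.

0.0719

The Beta prior is conjugate to a Binomial/Bernoulli likelihood; the update adds successes to α and failures to β.
After batch 1: Beta(11.0+12, 3.1+5) = Beta(23.0, 8.1).
After batch 2: Beta(23.0+5, 8.1+6) = Beta(28.0, 14.1).
Var = αβ/((α+β)²(α+β+1)) = 28.0·14.1/(42.1²·43.1) = 0.00516816; SD = √0.00516816 = 0.0719.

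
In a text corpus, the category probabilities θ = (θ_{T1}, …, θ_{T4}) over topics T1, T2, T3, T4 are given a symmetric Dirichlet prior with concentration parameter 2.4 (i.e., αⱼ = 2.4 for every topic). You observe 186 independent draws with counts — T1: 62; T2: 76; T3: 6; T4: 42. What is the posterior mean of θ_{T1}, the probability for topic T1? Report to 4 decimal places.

0.3292

The Dirichlet prior is conjugate to the Multinomial likelihood: each posterior αⱼ = prior αⱼ + observed count nⱼ.
Posterior concentration: (64.4, 78.4, 8.4, 44.4), total = 195.6.
E[θ_{T1}|data] = α_{T1}/Σα = 64.4/195.6 = 0.3292.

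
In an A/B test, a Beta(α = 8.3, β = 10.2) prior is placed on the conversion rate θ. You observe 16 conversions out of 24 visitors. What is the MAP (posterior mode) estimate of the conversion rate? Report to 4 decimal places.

The Beta prior is conjugate to a Binomial/Bernoulli likelihood; the update adds successes to α and failures to β.
Posterior: Beta(α+k, β+n−k) = Beta(8.3+16, 10.2+8) = Beta(24.3, 18.2).
Mode of Beta(a,b) for a,b>1 is (a−1)/(a+b−2) = 23.3/40.5 = 0.5753.

0.5753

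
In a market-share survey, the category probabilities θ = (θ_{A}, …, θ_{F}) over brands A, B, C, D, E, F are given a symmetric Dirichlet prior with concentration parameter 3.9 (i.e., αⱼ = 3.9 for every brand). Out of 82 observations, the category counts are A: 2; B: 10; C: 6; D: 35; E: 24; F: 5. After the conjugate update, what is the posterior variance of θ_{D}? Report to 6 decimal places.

0.002189

The Dirichlet prior is conjugate to the Multinomial likelihood: each posterior αⱼ = prior αⱼ + observed count nⱼ.
Posterior concentration: (5.9, 13.9, 9.9, 38.9, 27.9, 8.9), total = 105.4.
Var[θ_j] = α_j(Σα−α_j)/((Σα)²(Σα+1)) = 38.9·66.5/(105.4²·106.4) = 0.002189.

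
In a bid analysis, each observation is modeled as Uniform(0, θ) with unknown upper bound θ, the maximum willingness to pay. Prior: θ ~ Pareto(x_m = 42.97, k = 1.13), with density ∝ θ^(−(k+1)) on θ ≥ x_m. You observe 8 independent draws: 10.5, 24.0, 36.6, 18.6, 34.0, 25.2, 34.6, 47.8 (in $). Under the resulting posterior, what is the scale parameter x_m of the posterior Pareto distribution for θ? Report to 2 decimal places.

A Pareto(scale x_m, shape k) prior on the upper bound θ of Uniform(0, θ) is conjugate: posterior is Pareto(max(x_m, max xᵢ), k + n).
Sample maximum = 47.8; prior scale x_m = 42.97 → posterior scale = max = 47.80.
Posterior shape = 1.13 + 8 = 9.13.
Posterior scale x_m = 47.80.

47.80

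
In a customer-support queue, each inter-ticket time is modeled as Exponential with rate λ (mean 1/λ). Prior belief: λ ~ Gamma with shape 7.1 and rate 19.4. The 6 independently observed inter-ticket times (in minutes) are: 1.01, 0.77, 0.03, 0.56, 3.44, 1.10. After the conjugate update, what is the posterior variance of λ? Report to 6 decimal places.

With a Gamma(shape α, rate β) prior on the exponential rate λ, the posterior after n observations with total T = Σxᵢ is Gamma(α+n, β+T).
Sum of observations T = 6.91 minutes; n = 6.
Posterior: Gamma(7.1+6, 19.4+6.91) = Gamma(13.1, 26.31).
Var = α/β² = 0.018925.

0.018925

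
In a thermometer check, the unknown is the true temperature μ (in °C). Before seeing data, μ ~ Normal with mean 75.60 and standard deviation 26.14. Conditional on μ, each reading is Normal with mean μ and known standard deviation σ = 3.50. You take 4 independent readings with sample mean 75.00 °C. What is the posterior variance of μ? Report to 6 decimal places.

For Normal data with known variance σ², a Normal(μ₀, σ₀²) prior on μ is conjugate. Posterior precision = 1/σ₀² + n/σ²; posterior mean is the precision-weighted average of μ₀ and x̄.
σ₀² = 26.14² = 683.2996, σ² = 3.50² = 12.25; σ² + n·σ₀² = 12.25 + 4·683.2996 = 2745.4484.
Posterior precision = 1/σ₀² + n/σ² = 1/683.2996 + 4/12.25 = (σ² + n·σ₀²)/(σ₀²σ²) = 2745.4484/(683.2996·12.25); posterior variance σₙ² = σ₀²σ²/(σ² + n·σ₀²) = 683.2996·12.25/2745.4484 = 3.048835.

3.048835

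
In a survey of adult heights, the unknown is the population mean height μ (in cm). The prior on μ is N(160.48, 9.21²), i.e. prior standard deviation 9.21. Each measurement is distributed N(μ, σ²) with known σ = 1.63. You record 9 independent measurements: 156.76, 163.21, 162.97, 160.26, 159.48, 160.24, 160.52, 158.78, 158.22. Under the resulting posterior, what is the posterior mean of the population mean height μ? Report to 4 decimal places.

For Normal data with known variance σ², a Normal(μ₀, σ₀²) prior on μ is conjugate. Posterior precision = 1/σ₀² + n/σ²; posterior mean is the precision-weighted average of μ₀ and x̄.
Σxᵢ = 156.76 + 163.21 + 162.97 + 160.26 + 159.48 + 160.24 + 160.52 + 158.78 + 158.22 = 1440.44, so n·x̄ = 1440.44.
σ₀² = 9.21² = 84.8241, σ² = 1.63² = 2.6569; σ² + n·σ₀² = 2.6569 + 9·84.8241 = 766.0738.
Posterior mean = (μ₀/σ₀² + n·x̄/σ²)/(1/σ₀² + n/σ²) = (σ²·μ₀ + σ₀²·n·x̄)/(σ² + n·σ₀²) = (2.6569·160.48 + 84.8241·1440.44)/766.0738 = 122610.405916/766.0738 = 160.0504.

160.0504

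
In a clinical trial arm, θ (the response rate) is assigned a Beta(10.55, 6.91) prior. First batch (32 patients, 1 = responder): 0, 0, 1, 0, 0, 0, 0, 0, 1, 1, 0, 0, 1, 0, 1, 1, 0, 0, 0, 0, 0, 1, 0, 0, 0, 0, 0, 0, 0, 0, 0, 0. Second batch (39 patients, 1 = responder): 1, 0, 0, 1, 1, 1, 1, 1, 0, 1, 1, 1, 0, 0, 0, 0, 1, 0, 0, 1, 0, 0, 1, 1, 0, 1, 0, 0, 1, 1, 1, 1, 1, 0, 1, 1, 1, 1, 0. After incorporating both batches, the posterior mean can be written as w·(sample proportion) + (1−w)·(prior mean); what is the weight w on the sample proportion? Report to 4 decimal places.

The Beta prior is conjugate to a Binomial/Bernoulli likelihood; the update adds successes to α and failures to β.
Total number of patients: n = 32 + 39 = 71.
Posterior mean = (α₀+k)/(α₀+β₀+n) = [n/(α₀+β₀+n)]·(k/n) + [(α₀+β₀)/(α₀+β₀+n)]·α₀/(α₀+β₀), so only n and the prior enter the weight.
The weight on the data is w = n/(α₀+β₀+n) = 71/(10.55+6.91+71) = 71/88.46 = 0.8026.

0.8026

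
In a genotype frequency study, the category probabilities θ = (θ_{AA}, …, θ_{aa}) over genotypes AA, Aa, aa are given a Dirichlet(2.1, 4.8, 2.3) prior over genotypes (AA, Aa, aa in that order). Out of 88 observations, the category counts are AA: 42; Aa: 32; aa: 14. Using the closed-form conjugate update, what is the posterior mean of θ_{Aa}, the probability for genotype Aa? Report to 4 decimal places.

0.3786

The Dirichlet prior is conjugate to the Multinomial likelihood: each posterior αⱼ = prior αⱼ + observed count nⱼ.
Posterior concentration: (44.1, 36.8, 16.3), total = 97.2.
E[θ_{Aa}|data] = α_{Aa}/Σα = 36.8/97.2 = 0.3786.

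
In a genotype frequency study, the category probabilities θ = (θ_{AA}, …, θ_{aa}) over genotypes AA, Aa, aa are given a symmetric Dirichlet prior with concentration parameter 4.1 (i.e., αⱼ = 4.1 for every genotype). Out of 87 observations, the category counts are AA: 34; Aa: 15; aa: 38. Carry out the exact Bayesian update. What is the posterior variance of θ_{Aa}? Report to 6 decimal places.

The Dirichlet prior is conjugate to the Multinomial likelihood: each posterior αⱼ = prior αⱼ + observed count nⱼ.
Posterior concentration: (38.1, 19.1, 42.1), total = 99.3.
Var[θ_j] = α_j(Σα−α_j)/((Σα)²(Σα+1)) = 19.1·80.2/(99.3²·100.3) = 0.001549.

0.001549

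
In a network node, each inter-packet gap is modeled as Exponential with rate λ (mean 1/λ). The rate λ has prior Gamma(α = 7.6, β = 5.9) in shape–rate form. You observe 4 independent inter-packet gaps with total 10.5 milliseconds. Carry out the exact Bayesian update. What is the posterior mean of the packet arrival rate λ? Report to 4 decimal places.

0.7073

With a Gamma(shape α, rate β) prior on the exponential rate λ, the posterior after n observations with total T = Σxᵢ is Gamma(α+n, β+T).
Posterior: Gamma(7.6+4, 5.9+10.5) = Gamma(11.6, 16.4).
Posterior mean of λ = α/β = 11.6/16.4 = 0.7073.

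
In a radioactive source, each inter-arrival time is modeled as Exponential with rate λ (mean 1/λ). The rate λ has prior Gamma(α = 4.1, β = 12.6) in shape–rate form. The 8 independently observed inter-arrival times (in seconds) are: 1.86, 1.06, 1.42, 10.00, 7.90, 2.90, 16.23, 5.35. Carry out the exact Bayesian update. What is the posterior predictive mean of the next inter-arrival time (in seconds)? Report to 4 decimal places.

5.3441

With a Gamma(shape α, rate β) prior on the exponential rate λ, the posterior after n observations with total T = Σxᵢ is Gamma(α+n, β+T).
Sum of observations T = 46.72 seconds; n = 8.
Posterior: Gamma(4.1+8, 12.6+46.72) = Gamma(12.1, 59.32).
The predictive distribution for the next observation is Lomax; its mean is β/(α−1) = 59.32/11.1 = 5.3441.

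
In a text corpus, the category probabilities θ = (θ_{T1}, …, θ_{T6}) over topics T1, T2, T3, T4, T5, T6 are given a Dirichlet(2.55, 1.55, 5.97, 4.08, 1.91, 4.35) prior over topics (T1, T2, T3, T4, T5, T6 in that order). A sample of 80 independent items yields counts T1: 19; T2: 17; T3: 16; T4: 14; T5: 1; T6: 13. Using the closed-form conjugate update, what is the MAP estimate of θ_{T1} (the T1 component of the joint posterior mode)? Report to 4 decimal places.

0.2177

The Dirichlet prior is conjugate to the Multinomial likelihood: each posterior αⱼ = prior αⱼ + observed count nⱼ.
Posterior concentration: (21.55, 18.55, 21.97, 18.08, 2.91, 17.35), total = 100.41.
Joint mode component: (α_{T1}−1)/(Σα−K) = 20.55/94.41 = 0.2177.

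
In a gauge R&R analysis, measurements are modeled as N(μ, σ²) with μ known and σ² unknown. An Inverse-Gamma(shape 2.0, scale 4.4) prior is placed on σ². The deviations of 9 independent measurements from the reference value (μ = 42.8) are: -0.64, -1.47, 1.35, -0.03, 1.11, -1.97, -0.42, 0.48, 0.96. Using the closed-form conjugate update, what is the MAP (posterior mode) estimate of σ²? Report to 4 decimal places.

With known mean μ and an Inverse-Gamma(α, β) prior on σ², the Normal likelihood is conjugate: posterior is Inv-Gamma(α + n/2, β + Σ(xᵢ−μ)²/2).
Σ(xᵢ−μ)² = (-0.64)² + (-1.47)² + (1.35)² + (-0.03)² + (1.11)² + (-1.97)² + (-0.42)² + (0.48)² + (0.96)² = 10.8353.
Posterior: Inv-Gamma(2.0 + 9/2, 4.4 + 10.8353/2) = Inv-Gamma(6.50, 9.81765).
Mode = β/(α+1) = 9.81765/7.50 = 1.3090.

1.3090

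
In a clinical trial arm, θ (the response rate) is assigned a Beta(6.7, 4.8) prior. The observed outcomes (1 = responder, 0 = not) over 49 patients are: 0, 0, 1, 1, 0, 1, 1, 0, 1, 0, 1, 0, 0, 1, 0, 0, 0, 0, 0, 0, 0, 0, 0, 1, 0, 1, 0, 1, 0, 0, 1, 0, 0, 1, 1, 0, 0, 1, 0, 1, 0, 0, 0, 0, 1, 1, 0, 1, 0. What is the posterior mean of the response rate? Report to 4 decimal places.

0.4083

The Beta prior is conjugate to a Binomial/Bernoulli likelihood; the update adds successes to α and failures to β.
Posterior: Beta(α+k, β+n−k) = Beta(6.7+18, 4.8+31) = Beta(24.7, 35.8).
Posterior mean = α/(α+β) = 24.7/60.5 = 0.4083.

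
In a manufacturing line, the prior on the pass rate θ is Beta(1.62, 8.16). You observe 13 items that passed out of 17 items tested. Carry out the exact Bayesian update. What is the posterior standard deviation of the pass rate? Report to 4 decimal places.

The Beta prior is conjugate to a Binomial/Bernoulli likelihood; the update adds successes to α and failures to β.
Posterior: Beta(α+k, β+n−k) = Beta(1.62+13, 8.16+4) = Beta(14.62, 12.16).
Var = αβ/((α+β)²(α+β+1)) = 14.62·12.16/(26.78²·27.78) = 0.00892334; SD = √0.00892334 = 0.0945.

0.0945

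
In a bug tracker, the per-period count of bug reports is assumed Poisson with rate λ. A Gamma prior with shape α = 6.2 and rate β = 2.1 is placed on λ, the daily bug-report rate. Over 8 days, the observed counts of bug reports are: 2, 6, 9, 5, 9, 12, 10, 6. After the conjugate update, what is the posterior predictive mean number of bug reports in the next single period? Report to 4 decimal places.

With a Gamma(shape α, rate β) prior, the Poisson likelihood is conjugate: the posterior is Gamma(α + ΣXᵢ, β + n).
Sum of counts S = 59 over n = 8 days.
Posterior: Gamma(α+S, β+n) = Gamma(6.2+59, 2.1+8) = Gamma(65.2, 10.1).
The predictive distribution for one future period is NegBinom with mean α/β = 6.4554.

6.4554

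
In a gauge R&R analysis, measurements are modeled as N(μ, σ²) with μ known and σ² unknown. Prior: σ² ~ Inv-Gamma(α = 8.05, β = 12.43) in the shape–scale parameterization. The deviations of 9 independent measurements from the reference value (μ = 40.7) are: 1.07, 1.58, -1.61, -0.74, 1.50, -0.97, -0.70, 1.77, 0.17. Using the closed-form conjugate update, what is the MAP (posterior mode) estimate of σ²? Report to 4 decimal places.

1.4201

With known mean μ and an Inverse-Gamma(α, β) prior on σ², the Normal likelihood is conjugate: posterior is Inv-Gamma(α + n/2, β + Σ(xᵢ−μ)²/2).
Σ(xᵢ−μ)² = (1.07)² + (1.58)² + (-1.61)² + (-0.74)² + (1.50)² + (-0.97)² + (-0.70)² + (1.77)² + (0.17)² = 13.6237.
Posterior: Inv-Gamma(8.05 + 9/2, 12.43 + 13.6237/2) = Inv-Gamma(12.55, 19.24185).
Mode = β/(α+1) = 19.24185/13.55 = 1.4201.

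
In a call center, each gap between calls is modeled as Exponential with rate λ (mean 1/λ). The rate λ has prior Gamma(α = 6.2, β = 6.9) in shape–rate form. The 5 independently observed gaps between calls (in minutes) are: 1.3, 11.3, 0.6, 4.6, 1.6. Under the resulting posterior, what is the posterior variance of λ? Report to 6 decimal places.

With a Gamma(shape α, rate β) prior on the exponential rate λ, the posterior after n observations with total T = Σxᵢ is Gamma(α+n, β+T).
Sum of observations T = 19.4 minutes; n = 5.
Posterior: Gamma(6.2+5, 6.9+19.4) = Gamma(11.2, 26.3).
Var = α/β² = 0.016192.

0.016192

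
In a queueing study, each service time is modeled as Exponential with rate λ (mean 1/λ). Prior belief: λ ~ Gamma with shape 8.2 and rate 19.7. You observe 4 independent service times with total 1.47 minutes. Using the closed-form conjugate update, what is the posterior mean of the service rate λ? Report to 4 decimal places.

With a Gamma(shape α, rate β) prior on the exponential rate λ, the posterior after n observations with total T = Σxᵢ is Gamma(α+n, β+T).
Posterior: Gamma(8.2+4, 19.7+1.47) = Gamma(12.2, 21.17).
Posterior mean of λ = α/β = 12.2/21.17 = 0.5763.

0.5763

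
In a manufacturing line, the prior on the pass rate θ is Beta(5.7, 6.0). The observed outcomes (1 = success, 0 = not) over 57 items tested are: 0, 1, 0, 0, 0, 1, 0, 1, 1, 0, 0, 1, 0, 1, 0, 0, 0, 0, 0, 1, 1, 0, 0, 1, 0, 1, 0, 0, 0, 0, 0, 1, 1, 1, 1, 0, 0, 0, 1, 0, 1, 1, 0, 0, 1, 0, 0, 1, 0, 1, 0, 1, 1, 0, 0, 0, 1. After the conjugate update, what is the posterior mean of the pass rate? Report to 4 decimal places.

0.4178

The Beta prior is conjugate to a Binomial/Bernoulli likelihood; the update adds successes to α and failures to β.
Posterior: Beta(α+k, β+n−k) = Beta(5.7+23, 6.0+34) = Beta(28.7, 40.0).
Posterior mean = α/(α+β) = 28.7/68.7 = 0.4178.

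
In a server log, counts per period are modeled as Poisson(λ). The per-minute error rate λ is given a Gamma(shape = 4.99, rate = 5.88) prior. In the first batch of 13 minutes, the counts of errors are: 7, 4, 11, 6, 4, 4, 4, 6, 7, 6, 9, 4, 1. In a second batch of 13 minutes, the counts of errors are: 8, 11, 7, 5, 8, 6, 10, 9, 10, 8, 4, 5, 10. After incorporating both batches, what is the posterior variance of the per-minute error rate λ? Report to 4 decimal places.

With a Gamma(shape α, rate β) prior, the Poisson likelihood is conjugate: the posterior is Gamma(α + ΣXᵢ, β + n).
Batch 1: sum of counts S = 73 over n = 13 minutes.
After batch 1: Gamma(α+S, β+n) = Gamma(4.99+73, 5.88+13) = Gamma(77.99, 18.88).
Batch 2: sum of counts S = 101 over n = 13 minutes.
After batch 2: Gamma(α+S, β+n) = Gamma(77.99+101, 18.88+13) = Gamma(178.99, 31.88).
Var = α/β² = 178.99/31.88² = 0.1761.

0.1761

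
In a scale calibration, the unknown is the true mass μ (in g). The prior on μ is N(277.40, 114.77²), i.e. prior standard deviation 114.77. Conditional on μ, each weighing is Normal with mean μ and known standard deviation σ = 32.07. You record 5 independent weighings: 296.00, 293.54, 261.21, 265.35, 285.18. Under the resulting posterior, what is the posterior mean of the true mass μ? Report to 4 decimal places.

280.2121

For Normal data with known variance σ², a Normal(μ₀, σ₀²) prior on μ is conjugate. Posterior precision = 1/σ₀² + n/σ²; posterior mean is the precision-weighted average of μ₀ and x̄.
Σxᵢ = 296.00 + 293.54 + 261.21 + 265.35 + 285.18 = 1401.28, so n·x̄ = 1401.28.
σ₀² = 114.77² = 13172.1529, σ² = 32.07² = 1028.4849; σ² + n·σ₀² = 1028.4849 + 5·13172.1529 = 66889.2494.
Posterior mean = (μ₀/σ₀² + n·x̄/σ²)/(1/σ₀² + n/σ²) = (σ²·μ₀ + σ₀²·n·x̄)/(σ² + n·σ₀²) = (1028.4849·277.40 + 13172.1529·1401.28)/66889.2494 = 18743176.126972/66889.2494 = 280.2121.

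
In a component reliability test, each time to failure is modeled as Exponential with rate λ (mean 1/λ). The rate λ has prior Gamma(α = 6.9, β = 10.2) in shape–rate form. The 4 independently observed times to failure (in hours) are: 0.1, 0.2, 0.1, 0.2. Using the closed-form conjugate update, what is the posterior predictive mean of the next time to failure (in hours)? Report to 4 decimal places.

With a Gamma(shape α, rate β) prior on the exponential rate λ, the posterior after n observations with total T = Σxᵢ is Gamma(α+n, β+T).
Sum of observations T = 0.6 hours; n = 4.
Posterior: Gamma(6.9+4, 10.2+0.6) = Gamma(10.9, 10.8).
The predictive distribution for the next observation is Lomax; its mean is β/(α−1) = 10.8/9.9 = 1.0909.

1.0909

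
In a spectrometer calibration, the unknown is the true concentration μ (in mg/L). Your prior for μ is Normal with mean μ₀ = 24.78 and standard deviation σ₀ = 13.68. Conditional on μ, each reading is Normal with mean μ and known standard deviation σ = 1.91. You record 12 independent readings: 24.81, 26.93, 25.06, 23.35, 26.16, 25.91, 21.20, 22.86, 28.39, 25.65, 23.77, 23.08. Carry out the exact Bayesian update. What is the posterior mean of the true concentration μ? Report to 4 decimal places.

24.7642

For Normal data with known variance σ², a Normal(μ₀, σ₀²) prior on μ is conjugate. Posterior precision = 1/σ₀² + n/σ²; posterior mean is the precision-weighted average of μ₀ and x̄.
Σxᵢ = 24.81 + 26.93 + 25.06 + 23.35 + 26.16 + 25.91 + 21.20 + 22.86 + 28.39 + 25.65 + 23.77 + 23.08 = 297.17, so n·x̄ = 297.17.
σ₀² = 13.68² = 187.1424, σ² = 1.91² = 3.6481; σ² + n·σ₀² = 3.6481 + 12·187.1424 = 2249.3569.
Posterior mean = (μ₀/σ₀² + n·x̄/σ²)/(1/σ₀² + n/σ²) = (σ²·μ₀ + σ₀²·n·x̄)/(σ² + n·σ₀²) = (3.6481·24.78 + 187.1424·297.17)/2249.3569 = 55703.506926/2249.3569 = 24.7642.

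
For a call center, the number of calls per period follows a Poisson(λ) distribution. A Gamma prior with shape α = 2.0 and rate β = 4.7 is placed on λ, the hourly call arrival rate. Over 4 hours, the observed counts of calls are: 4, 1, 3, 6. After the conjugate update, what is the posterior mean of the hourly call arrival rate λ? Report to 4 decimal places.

1.8391

With a Gamma(shape α, rate β) prior, the Poisson likelihood is conjugate: the posterior is Gamma(α + ΣXᵢ, β + n).
Sum of counts S = 14 over n = 4 hours.
Posterior: Gamma(α+S, β+n) = Gamma(2.0+14, 4.7+4) = Gamma(16.0, 8.7).
Posterior mean = α/β = 16.0/8.7 = 1.8391.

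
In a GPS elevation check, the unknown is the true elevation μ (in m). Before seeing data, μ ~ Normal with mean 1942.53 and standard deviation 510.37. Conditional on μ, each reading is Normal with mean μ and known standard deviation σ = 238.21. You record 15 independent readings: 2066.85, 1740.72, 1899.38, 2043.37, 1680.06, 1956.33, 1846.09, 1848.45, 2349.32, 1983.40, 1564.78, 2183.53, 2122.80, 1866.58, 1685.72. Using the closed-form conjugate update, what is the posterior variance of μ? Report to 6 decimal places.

3728.780268

For Normal data with known variance σ², a Normal(μ₀, σ₀²) prior on μ is conjugate. Posterior precision = 1/σ₀² + n/σ²; posterior mean is the precision-weighted average of μ₀ and x̄.
σ₀² = 510.37² = 260477.5369, σ² = 238.21² = 56744.0041; σ² + n·σ₀² = 56744.0041 + 15·260477.5369 = 3963907.0576.
Posterior precision = 1/σ₀² + n/σ² = 1/260477.5369 + 15/56744.0041 = (σ² + n·σ₀²)/(σ₀²σ²) = 3963907.0576/(260477.5369·56744.0041); posterior variance σₙ² = σ₀²σ²/(σ² + n·σ₀²) = 260477.5369·56744.0041/3963907.0576 = 3728.780268.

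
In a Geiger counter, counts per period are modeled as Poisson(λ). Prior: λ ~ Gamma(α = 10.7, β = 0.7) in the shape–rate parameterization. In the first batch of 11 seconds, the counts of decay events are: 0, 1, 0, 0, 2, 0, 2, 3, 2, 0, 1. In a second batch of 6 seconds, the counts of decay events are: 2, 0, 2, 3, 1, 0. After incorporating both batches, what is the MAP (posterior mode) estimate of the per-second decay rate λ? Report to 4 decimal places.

1.6215

With a Gamma(shape α, rate β) prior, the Poisson likelihood is conjugate: the posterior is Gamma(α + ΣXᵢ, β + n).
Batch 1: sum of counts S = 11 over n = 11 seconds.
After batch 1: Gamma(α+S, β+n) = Gamma(10.7+11, 0.7+11) = Gamma(21.7, 11.7).
Batch 2: sum of counts S = 8 over n = 6 seconds.
After batch 2: Gamma(α+S, β+n) = Gamma(21.7+8, 11.7+6) = Gamma(29.7, 17.7).
Mode of Gamma(α,β) for α≥1 is (α−1)/β = 28.7/17.7 = 1.6215.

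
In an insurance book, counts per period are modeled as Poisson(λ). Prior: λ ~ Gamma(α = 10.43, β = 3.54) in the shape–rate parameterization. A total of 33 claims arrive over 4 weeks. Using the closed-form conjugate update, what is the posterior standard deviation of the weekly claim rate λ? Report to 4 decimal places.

With a Gamma(shape α, rate β) prior, the Poisson likelihood is conjugate: the posterior is Gamma(α + ΣXᵢ, β + n).
Posterior: Gamma(α+S, β+n) = Gamma(10.43+33, 3.54+4) = Gamma(43.43, 7.54).
SD = √α/β = √43.43/7.54 = 0.8740.

0.8740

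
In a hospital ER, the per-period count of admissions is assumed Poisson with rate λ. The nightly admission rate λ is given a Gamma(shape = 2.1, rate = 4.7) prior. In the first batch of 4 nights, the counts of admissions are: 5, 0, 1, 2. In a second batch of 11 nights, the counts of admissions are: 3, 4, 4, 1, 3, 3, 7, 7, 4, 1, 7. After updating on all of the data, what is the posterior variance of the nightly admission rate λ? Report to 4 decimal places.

With a Gamma(shape α, rate β) prior, the Poisson likelihood is conjugate: the posterior is Gamma(α + ΣXᵢ, β + n).
Batch 1: sum of counts S = 8 over n = 4 nights.
After batch 1: Gamma(α+S, β+n) = Gamma(2.1+8, 4.7+4) = Gamma(10.1, 8.7).
Batch 2: sum of counts S = 44 over n = 11 nights.
After batch 2: Gamma(α+S, β+n) = Gamma(10.1+44, 8.7+11) = Gamma(54.1, 19.7).
Var = α/β² = 54.1/19.7² = 0.1394.

0.1394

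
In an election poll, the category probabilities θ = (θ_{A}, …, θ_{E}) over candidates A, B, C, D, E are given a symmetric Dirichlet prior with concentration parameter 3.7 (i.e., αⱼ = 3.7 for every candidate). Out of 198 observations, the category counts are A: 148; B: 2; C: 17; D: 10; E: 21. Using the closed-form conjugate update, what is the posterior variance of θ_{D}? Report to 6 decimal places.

The Dirichlet prior is conjugate to the Multinomial likelihood: each posterior αⱼ = prior αⱼ + observed count nⱼ.
Posterior concentration: (151.7, 5.7, 20.7, 13.7, 24.7), total = 216.5.
Var[θ_j] = α_j(Σα−α_j)/((Σα)²(Σα+1)) = 13.7·202.8/(216.5²·217.5) = 0.000273.

0.000273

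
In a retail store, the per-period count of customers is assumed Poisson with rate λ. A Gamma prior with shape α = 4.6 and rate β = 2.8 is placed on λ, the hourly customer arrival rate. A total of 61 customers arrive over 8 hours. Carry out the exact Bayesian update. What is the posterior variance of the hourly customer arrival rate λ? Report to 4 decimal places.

0.5624

With a Gamma(shape α, rate β) prior, the Poisson likelihood is conjugate: the posterior is Gamma(α + ΣXᵢ, β + n).
Posterior: Gamma(α+S, β+n) = Gamma(4.6+61, 2.8+8) = Gamma(65.6, 10.8).
Var = α/β² = 65.6/10.8² = 0.5624.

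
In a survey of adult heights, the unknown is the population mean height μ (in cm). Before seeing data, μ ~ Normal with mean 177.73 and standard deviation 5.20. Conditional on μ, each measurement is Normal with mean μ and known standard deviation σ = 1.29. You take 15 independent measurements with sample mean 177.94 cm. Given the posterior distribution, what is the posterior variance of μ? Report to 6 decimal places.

For Normal data with known variance σ², a Normal(μ₀, σ₀²) prior on μ is conjugate. Posterior precision = 1/σ₀² + n/σ²; posterior mean is the precision-weighted average of μ₀ and x̄.
σ₀² = 5.20² = 27.04, σ² = 1.29² = 1.6641; σ² + n·σ₀² = 1.6641 + 15·27.04 = 407.2641.
Posterior precision = 1/σ₀² + n/σ² = 1/27.04 + 15/1.6641 = (σ² + n·σ₀²)/(σ₀²σ²) = 407.2641/(27.04·1.6641); posterior variance σₙ² = σ₀²σ²/(σ² + n·σ₀²) = 27.04·1.6641/407.2641 = 0.110487.

0.110487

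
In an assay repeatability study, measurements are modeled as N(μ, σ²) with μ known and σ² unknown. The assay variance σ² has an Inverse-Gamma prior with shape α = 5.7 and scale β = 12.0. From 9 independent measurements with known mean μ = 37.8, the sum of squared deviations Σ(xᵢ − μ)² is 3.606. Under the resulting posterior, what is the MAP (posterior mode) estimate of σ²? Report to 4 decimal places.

With known mean μ and an Inverse-Gamma(α, β) prior on σ², the Normal likelihood is conjugate: posterior is Inv-Gamma(α + n/2, β + Σ(xᵢ−μ)²/2).
Posterior: Inv-Gamma(5.7 + 9/2, 12.0 + 3.606/2) = Inv-Gamma(10.20, 13.8030).
Mode = β/(α+1) = 13.8030/11.20 = 1.2324.

1.2324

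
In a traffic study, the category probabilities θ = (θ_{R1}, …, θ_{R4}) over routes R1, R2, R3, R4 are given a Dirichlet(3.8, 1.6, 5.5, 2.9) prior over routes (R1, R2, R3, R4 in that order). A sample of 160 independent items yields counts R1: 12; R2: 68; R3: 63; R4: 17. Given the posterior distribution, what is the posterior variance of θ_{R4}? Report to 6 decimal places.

0.000580

The Dirichlet prior is conjugate to the Multinomial likelihood: each posterior αⱼ = prior αⱼ + observed count nⱼ.
Posterior concentration: (15.8, 69.6, 68.5, 19.9), total = 173.8.
Var[θ_j] = α_j(Σα−α_j)/((Σα)²(Σα+1)) = 19.9·153.9/(173.8²·174.8) = 0.000580.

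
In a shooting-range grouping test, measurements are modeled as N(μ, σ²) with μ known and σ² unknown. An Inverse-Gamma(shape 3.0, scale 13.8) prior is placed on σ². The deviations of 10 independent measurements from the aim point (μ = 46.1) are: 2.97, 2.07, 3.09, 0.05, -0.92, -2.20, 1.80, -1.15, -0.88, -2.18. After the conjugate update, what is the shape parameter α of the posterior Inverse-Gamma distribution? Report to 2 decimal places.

8.00

With known mean μ and an Inverse-Gamma(α, β) prior on σ², the Normal likelihood is conjugate: posterior is Inv-Gamma(α + n/2, β + Σ(xᵢ−μ)²/2).
Σ(xᵢ−μ)² = (2.97)² + (2.07)² + (3.09)² + (0.05)² + (-0.92)² + (-2.20)² + (1.80)² + (-1.15)² + (-0.88)² + (-2.18)² = 38.4321.
Posterior: Inv-Gamma(3.0 + 10/2, 13.8 + 38.4321/2) = Inv-Gamma(8.00, 33.01605).
Posterior α = 8.00.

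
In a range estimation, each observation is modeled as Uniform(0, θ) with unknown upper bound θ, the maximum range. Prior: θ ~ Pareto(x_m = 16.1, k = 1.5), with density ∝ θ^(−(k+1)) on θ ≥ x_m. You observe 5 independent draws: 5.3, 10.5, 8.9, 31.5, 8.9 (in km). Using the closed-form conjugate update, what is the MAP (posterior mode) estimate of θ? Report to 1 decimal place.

A Pareto(scale x_m, shape k) prior on the upper bound θ of Uniform(0, θ) is conjugate: posterior is Pareto(max(x_m, max xᵢ), k + n).
Sample maximum = 31.5; prior scale x_m = 16.1 → posterior scale = max = 31.5.
Posterior shape = 1.5 + 5 = 6.5.
The Pareto density is decreasing on [x_m, ∞), so the mode is x_m = 31.5.

31.5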